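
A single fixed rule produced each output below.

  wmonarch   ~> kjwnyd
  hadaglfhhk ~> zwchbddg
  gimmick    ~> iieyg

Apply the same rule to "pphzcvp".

What's happening: shift every letter 4 places backward in the alphabet (wrapping around), then delete the first 2 characters.
Working it through for "pphzcvp": intermediate "lldvyrl", final "dvyrl".

dvyrl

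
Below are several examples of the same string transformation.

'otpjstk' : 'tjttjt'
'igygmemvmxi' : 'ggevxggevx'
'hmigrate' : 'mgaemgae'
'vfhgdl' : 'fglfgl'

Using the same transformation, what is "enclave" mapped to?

nlvnlv

The pattern: keep every other character starting from the second (positions 2nd, 4th, 6th, ...), then write the whole string twice.
Starting from "enclave": after the first operation, "nlv"; after the second, "nlvnlv".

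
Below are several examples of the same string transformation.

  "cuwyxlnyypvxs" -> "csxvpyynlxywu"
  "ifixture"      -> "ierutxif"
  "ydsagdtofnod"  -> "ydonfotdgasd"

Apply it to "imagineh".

ihenigam

Looking at the pairs, the operation is to move the first character to the end, then reverse the string.
"imagineh" → "maginehi" → "ihenigam".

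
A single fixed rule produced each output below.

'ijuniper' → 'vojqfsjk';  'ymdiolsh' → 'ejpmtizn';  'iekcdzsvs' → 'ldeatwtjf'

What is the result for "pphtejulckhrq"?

iufkvmdlisrqq

The pattern: shift every letter 1 place forward in the alphabet (wrapping around), then move the first 2 characters to the end (rotate left by 2).
Working it through for "pphtejulckhrq": intermediate "qqiufkvmdlisr", final "iufkvmdlisrqq".
(Check on "ymdiolsh": → "znejpmti" → "ejpmtizn" ✓)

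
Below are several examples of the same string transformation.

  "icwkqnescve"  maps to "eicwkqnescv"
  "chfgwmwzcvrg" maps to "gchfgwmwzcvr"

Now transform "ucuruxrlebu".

uucuruxrleb

The rule is to move the last character to the front.
"ucuruxrlebu" → "uucuruxrleb".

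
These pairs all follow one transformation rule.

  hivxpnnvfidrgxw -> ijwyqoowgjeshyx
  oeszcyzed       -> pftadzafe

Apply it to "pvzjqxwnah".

qwakryxobi

Each output is the input with this applied: shift every letter 1 place forward in the alphabet (wrapping around).
On "pvzjqxwnah" that produces "qwakryxobi".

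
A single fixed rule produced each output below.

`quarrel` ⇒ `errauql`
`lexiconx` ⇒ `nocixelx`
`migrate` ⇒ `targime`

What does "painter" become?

The pattern: move the last character to the front, then reverse the string.
Applying both steps to "painter": "rpainte", then "etniapr".

etniapr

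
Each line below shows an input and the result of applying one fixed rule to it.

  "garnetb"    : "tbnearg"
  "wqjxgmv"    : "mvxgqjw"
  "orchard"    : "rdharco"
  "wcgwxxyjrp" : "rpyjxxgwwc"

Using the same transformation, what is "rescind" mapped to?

Each output is the input with this applied: reverse the string, then swap each adjacent pair of characters (1↔2, 3↔4, ...).
Working it through for "rescind": intermediate "dnicser", final "ndciesr".

ndciesr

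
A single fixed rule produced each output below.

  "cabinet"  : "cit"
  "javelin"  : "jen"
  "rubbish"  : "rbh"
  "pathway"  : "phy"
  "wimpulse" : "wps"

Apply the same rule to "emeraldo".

Each output is the input with this applied: keep one character in every 3, starting at position 1 (positions 1st, 4th, 7th, ...).
Doing the same to "emeraldo": "erd".

erd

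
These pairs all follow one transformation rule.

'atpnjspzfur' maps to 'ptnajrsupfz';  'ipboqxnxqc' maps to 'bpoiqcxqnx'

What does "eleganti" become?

elgeaint

The pattern: move the first 2 characters to the end (rotate left by 2), then take characters alternately from the front and the back (1st, last, 2nd, 2nd-last, ...).
Doing the same to "eleganti": "elgeaint".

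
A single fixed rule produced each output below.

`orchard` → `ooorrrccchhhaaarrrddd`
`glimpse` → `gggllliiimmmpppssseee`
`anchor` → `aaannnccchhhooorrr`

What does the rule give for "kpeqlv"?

The pattern: repeat every character 3 times.
"kpeqlv" → "kkkpppeeeqqqlllvvv".

kkkpppeeeqqqlllvvv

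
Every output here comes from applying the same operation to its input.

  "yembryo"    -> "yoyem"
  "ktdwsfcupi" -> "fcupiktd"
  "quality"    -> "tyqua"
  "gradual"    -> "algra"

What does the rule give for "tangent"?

Each output is the input with this applied: move the first 3 characters to the end (rotate left by 3), then delete the first 2 characters.
"tangent" → "genttan" → "nttan".

nttan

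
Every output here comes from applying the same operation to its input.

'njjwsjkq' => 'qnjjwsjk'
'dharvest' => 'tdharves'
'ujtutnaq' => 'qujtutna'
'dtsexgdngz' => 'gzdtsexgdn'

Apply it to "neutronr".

rneutron

Rule — move the first 3 characters to the end (rotate left by 3), then swap the front and back halves of the string.
For "neutronr", step one produces "tronrneu"; step two turns that into "rneutron".
(Check on "njjwsjkq": → "wsjkqnjj" → "qnjjwsjk" ✓)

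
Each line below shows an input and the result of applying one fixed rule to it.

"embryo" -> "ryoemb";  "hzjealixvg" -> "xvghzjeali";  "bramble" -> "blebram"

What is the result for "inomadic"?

Rule — move the last 3 characters to the front (rotate right by 3).
For "inomadic" the result is "dicinoma".

dicinoma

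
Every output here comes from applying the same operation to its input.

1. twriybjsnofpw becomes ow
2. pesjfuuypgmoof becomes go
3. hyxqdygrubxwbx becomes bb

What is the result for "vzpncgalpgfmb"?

gb

The rule is to keep one character in every 3, starting at position 1 (positions 1st, 4th, 7th, ...), then keep only the last 2 characters.
For "vzpncgalpgfmb", step one produces "vnagb"; step two turns that into "gb".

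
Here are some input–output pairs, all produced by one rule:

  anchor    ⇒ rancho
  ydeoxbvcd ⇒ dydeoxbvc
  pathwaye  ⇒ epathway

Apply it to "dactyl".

Looking at the pairs, the operation is to move the last character to the front.
Doing the same to "dactyl": "ldacty".

ldacty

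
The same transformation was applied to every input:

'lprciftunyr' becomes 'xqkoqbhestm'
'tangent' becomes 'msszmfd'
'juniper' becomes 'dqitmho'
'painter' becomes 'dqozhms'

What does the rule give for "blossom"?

nlaknrr

In each case the input is transformed by: shift every letter 1 place backward in the alphabet (wrapping around), then move the last 2 characters to the front (rotate right by 2).
For "blossom", step one produces "aknrrnl"; step two turns that into "nlaknrr".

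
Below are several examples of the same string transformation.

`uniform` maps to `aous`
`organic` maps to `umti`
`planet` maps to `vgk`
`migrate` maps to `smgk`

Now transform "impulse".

What's happening: keep every other character starting from the first (positions 1st, 3rd, 5th, ...), then shift every letter 6 places forward in the alphabet (wrapping around).
Starting from "impulse": after the first operation, "iple"; after the second, "ovrk".

ovrk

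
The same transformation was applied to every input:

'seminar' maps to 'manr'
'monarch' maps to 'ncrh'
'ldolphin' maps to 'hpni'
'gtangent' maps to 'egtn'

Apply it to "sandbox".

In each case the input is transformed by: swap each adjacent pair of characters (1↔2, 3↔4, ...), then keep only the last 4 characters.
Working it through for "sandbox": intermediate "asdnobx", final "nobx".

nobx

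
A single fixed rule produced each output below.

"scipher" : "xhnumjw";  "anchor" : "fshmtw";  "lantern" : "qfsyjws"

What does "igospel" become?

What's happening: shift every letter 5 places forward in the alphabet (wrapping around).
On "igospel" that produces "nltxujq".

nltxujq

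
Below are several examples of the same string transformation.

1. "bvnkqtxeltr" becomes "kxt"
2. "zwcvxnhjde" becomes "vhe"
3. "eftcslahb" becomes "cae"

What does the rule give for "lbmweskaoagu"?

The rule is to move the first character to the end, then keep one character in every 3, starting at position 3 (positions 3rd, 6th, 9th, ...).
For "lbmweskaoagu", step one produces "bmweskaoagul"; step two turns that into "wkal".
(Check on "eftcslahb": → "ftcslahbe" → "cae" ✓)

wkal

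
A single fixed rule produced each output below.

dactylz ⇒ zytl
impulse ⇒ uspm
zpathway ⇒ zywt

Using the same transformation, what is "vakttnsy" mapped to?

yvtt

Looking at the pairs, the operation is to sort the characters into reverse alphabetical order, then keep only the first 4 characters.
Applying both steps to "vakttnsy": "yvttsnka", then "yvtt".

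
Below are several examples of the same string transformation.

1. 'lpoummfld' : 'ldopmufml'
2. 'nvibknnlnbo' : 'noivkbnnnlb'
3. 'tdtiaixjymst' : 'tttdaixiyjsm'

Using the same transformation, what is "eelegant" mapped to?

etlegena

Each output is the input with this applied: move the last character to the front, then swap each adjacent pair of characters (1↔2, 3↔4, ...).
Starting from "eelegant": after the first operation, "teelegan"; after the second, "etlegena".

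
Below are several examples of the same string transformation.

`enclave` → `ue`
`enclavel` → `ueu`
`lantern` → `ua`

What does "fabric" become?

oa

The pattern: shift every letter 9 places forward in the alphabet (wrapping around), then keep only the vowels.
For "fabric", step one produces "ojkarl"; step two turns that into "oa".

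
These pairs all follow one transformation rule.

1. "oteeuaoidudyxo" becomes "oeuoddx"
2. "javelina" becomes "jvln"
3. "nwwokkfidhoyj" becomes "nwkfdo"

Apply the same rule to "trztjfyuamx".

Each output is the input with this applied: swap each adjacent pair of characters (1↔2, 3↔4, ...), then keep every other character starting from the second (positions 2nd, 4th, 6th, ...).
On "trztjfyuamx": the first step gives "rttzfjuymax", and the second then gives "tzjya".

tzjya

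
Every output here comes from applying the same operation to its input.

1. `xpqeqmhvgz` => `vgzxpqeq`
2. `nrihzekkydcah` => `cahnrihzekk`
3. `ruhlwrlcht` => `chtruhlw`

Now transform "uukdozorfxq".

The transformation: move the last 3 characters to the front (rotate right by 3), then delete the last 2 characters.
Starting from "uukdozorfxq": after the first operation, "fxquukdozor"; after the second, "fxquukdoz".

fxquukdoz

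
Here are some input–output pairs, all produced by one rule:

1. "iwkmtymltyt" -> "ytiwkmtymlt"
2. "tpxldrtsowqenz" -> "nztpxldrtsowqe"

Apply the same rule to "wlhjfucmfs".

Looking at the pairs, the operation is to move the last 2 characters to the front (rotate right by 2).
On "wlhjfucmfs" that produces "fswlhjfucm".

fswlhjfucm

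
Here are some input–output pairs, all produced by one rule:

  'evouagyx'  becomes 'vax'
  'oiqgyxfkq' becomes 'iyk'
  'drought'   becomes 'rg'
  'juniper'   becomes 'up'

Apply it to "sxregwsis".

xgi

The rule is to keep one character in every 3, starting at position 2 (positions 2nd, 5th, 8th, ...).
Doing the same to "sxregwsis": "xgi".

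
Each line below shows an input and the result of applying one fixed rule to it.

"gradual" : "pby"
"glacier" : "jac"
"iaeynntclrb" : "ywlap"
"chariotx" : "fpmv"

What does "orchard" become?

pfp

Looking at the pairs, the operation is to keep every other character starting from the second (positions 2nd, 4th, 6th, ...), then shift every letter 2 places backward in the alphabet (wrapping around).
Starting from "orchard": after the first operation, "rhr"; after the second, "pfp".
(Check on "iaeynntclrb": → "ayncr" → "ywlap" ✓)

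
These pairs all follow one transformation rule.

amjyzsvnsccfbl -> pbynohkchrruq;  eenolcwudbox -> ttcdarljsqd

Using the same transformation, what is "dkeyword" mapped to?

sztnldg

Each output is the input with this applied: delete the last character, then shift every letter 11 places backward in the alphabet (wrapping around).
Working it through for "dkeyword": intermediate "dkeywor", final "sztnldg".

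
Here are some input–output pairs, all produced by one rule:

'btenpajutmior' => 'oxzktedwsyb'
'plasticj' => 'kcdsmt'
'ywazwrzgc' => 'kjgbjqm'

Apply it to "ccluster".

vecdob

In each case the input is transformed by: delete the first 2 characters, then shift every letter 10 places forward in the alphabet (wrapping around).
For "ccluster", step one produces "luster"; step two turns that into "vecdob".
(Check on "ywazwrzgc": → "azwrzgc" → "kjgbjqm" ✓)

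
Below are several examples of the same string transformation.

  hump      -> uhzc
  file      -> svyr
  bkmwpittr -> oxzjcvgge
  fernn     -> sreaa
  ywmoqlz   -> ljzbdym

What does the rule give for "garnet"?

In each case the input is transformed by: shift every letter 13 places forward in the alphabet (wrapping around) — i.e. ROT13.
So "garnet" becomes "tnearg".

tnearg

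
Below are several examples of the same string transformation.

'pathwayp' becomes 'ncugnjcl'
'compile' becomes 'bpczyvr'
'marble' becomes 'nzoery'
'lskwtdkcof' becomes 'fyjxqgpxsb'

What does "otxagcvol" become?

The transformation: swap each adjacent pair of characters (1↔2, 3↔4, ...), then shift every letter 13 places forward in the alphabet (wrapping around) — i.e. ROT13.
On "otxagcvol": the first step gives "toaxcgovl", and the second then gives "gbnkptbiy".
(Check on "compile": → "ocpmlie" → "bpczyvr" ✓)

gbnkptbiy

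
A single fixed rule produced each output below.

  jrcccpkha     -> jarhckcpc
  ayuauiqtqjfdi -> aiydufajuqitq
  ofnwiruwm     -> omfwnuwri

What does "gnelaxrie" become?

genierlxa

In each case the input is transformed by: take characters alternately from the front and the back (1st, last, 2nd, 2nd-last, ...).
"gnelaxrie" → "genierlxa".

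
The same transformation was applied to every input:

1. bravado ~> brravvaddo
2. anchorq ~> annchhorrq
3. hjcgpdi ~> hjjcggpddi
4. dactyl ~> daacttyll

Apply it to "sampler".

What's happening: repeat every character 3 times, then keep every other character starting from the second (positions 2nd, 4th, 6th, ...).
Starting from "sampler": after the first operation, "sssaaammmpppllleeerrr"; after the second, "saamppleer".

saamppleer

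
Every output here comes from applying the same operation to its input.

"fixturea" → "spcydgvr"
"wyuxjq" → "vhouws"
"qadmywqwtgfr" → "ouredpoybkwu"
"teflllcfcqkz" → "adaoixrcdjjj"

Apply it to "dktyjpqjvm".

nohtkbirwh

The rule is to shift every letter 2 places backward in the alphabet (wrapping around), then swap the front and back halves of the string.
Applying both steps to "dktyjpqjvm": "birwhnohtk", then "nohtkbirwh".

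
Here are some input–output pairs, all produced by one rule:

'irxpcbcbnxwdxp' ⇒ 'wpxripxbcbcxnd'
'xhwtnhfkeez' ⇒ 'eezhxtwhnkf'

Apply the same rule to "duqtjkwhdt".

What's happening: swap each adjacent pair of characters (1↔2, 3↔4, ...), then move the last 3 characters to the front (rotate right by 3).
Starting from "duqtjkwhdt": after the first operation, "udtqkjhwtd"; after the second, "wtdudtqkjh".

wtdudtqkjh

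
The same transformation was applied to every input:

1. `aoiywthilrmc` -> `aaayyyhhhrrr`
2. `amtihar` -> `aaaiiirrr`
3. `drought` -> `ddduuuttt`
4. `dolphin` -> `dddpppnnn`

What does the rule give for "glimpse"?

In each case the input is transformed by: keep one character in every 3, starting at position 1 (positions 1st, 4th, 7th, ...), then repeat every character 3 times.
Starting from "glimpse": after the first operation, "gme"; after the second, "gggmmmeee".

gggmmmeee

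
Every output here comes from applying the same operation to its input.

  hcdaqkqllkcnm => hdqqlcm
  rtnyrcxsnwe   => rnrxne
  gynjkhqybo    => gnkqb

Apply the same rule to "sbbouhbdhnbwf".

The transformation: keep every other character starting from the first (positions 1st, 3rd, 5th, ...).
So "sbbouhbdhnbwf" becomes "sbubhbf".

sbubhbf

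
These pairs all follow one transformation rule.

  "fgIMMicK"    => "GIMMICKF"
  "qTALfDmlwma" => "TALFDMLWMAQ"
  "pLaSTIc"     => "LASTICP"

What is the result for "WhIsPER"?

The rule is to move the first character to the end, then convert every letter to uppercase.
"WhIsPER" → "hIsPERW" → "HISPERW".

HISPERW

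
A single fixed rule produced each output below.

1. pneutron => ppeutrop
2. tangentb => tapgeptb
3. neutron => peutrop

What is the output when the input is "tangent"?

What's happening: replace every "n" with "p".
For "tangent" the result is "tapgept".

tapgept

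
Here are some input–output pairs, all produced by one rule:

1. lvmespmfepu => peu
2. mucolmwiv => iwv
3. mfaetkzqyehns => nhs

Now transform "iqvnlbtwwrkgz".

The pattern: swap each adjacent pair of characters (1↔2, 3↔4, ...), then keep only the last 3 characters.
"iqvnlbtwwrkgz" → "qinvblwtrwgkz" → "gkz".
(Check on "mucolmwiv": → "umocmliwv" → "iwv" ✓)

gkz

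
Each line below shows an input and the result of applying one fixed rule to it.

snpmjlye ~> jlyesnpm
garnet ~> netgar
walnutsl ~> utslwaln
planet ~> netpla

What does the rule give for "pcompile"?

pilepcom

Rule — swap the front and back halves of the string.
So "pcompile" becomes "pilepcom".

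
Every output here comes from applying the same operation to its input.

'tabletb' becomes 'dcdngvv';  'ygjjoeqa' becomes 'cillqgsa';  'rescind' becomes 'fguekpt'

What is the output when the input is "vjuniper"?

What's happening: swap the first and last characters, then shift every letter 2 places forward in the alphabet (wrapping around).
"vjuniper" → "rjunipev" → "tlwpkrgx".
(Check on "rescind": → "descinr" → "fguekpt" ✓)

tlwpkrgx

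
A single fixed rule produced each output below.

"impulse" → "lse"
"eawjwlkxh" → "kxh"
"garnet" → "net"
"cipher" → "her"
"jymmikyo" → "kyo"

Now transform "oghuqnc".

qnc

Looking at the pairs, the operation is to keep only the last 3 characters.
Doing the same to "oghuqnc": "qnc".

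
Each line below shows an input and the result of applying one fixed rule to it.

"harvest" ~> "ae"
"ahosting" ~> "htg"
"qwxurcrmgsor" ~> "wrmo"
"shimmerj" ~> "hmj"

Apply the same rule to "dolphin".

oh

Rule — keep one character in every 3, starting at position 2 (positions 2nd, 5th, 8th, ...).
So "dolphin" becomes "oh".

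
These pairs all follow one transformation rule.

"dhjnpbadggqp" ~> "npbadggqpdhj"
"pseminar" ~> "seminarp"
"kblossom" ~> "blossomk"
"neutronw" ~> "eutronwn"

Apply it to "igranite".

granitei

The rule is to move the last 3 characters to the front (rotate right by 3), then swap the front and back halves of the string.
Doing the same to "igranite": "granitei".
(Check on "pseminar": → "narpsemi" → "seminarp" ✓)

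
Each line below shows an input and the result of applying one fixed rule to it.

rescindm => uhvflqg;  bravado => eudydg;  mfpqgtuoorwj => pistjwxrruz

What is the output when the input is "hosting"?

Looking at the pairs, the operation is to delete the last character, then shift every letter 3 places forward in the alphabet (wrapping around).
Working it through for "hosting": intermediate "hostin", final "krvwlq".

krvwlq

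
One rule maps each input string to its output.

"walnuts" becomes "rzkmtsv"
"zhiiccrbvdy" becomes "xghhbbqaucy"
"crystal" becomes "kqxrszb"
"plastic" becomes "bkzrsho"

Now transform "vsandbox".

wrzmcanu

What's happening: shift every letter 1 place backward in the alphabet (wrapping around), then swap the first and last characters.
For "vsandbox" the result is "wrzmcanu".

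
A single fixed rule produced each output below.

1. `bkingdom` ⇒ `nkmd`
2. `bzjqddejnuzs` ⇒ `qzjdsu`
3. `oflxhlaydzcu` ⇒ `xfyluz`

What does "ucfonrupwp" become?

ocprp

The transformation: keep every other character starting from the second (positions 2nd, 4th, 6th, ...), then swap each adjacent pair of characters (1↔2, 3↔4, ...).
On "ucfonrupwp": the first step gives "corpp", and the second then gives "ocprp".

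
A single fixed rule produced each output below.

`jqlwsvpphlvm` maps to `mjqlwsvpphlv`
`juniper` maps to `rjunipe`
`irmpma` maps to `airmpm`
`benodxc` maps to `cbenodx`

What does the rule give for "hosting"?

The transformation: move the last character to the front.
Applying that to "hosting" gives "ghostin".

ghostin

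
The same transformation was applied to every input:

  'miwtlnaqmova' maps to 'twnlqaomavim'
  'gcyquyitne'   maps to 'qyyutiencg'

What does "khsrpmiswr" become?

rsmpsirwhk

Rule — move the first 2 characters to the end (rotate left by 2), then swap each adjacent pair of characters (1↔2, 3↔4, ...).
"khsrpmiswr" → "srpmiswrkh" → "rsmpsirwhk".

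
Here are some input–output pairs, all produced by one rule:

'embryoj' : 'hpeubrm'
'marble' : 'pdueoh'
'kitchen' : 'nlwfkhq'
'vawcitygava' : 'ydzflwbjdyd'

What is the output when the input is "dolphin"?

In each case the input is transformed by: shift every letter 3 places forward in the alphabet (wrapping around).
So "dolphin" becomes "grosklq".

grosklq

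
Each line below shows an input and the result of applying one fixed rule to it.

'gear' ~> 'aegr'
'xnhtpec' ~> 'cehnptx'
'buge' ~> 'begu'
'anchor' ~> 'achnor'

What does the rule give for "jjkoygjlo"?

What's happening: sort the characters into alphabetical order.
Doing the same to "jjkoygjlo": "gjjjklooy".

gjjjklooy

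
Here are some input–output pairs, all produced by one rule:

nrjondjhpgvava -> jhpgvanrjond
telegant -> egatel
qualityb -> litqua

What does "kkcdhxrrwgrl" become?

What's happening: delete the last 2 characters, then swap the front and back halves of the string.
On "kkcdhxrrwgrl": the first step gives "kkcdhxrrwg", and the second then gives "xrrwgkkcdh".
(Check on "telegant": → "telega" → "egatel" ✓)

xrrwgkkcdh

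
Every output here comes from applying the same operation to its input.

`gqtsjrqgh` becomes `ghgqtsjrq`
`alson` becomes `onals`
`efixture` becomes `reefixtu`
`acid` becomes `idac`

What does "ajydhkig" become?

igajydhk

The rule is to move the last 2 characters to the front (rotate right by 2).
Doing the same to "ajydhkig": "igajydhk".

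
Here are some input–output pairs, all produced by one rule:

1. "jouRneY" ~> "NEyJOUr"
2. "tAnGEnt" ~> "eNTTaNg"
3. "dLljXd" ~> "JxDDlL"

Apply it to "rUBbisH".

IShRubB

What's happening: flip the case of every letter, then move the last 3 characters to the front (rotate right by 3).
"rUBbisH" → "RubBISh" → "IShRubB".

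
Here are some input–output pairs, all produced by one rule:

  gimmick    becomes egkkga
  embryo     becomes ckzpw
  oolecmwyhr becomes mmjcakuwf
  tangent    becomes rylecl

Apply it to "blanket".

What's happening: shift every letter 2 places backward in the alphabet (wrapping around), then delete the last character.
Working it through for "blanket": intermediate "zjylicr", final "zjylic".
(Check on "gimmick": → "egkkgai" → "egkkga" ✓)

zjylic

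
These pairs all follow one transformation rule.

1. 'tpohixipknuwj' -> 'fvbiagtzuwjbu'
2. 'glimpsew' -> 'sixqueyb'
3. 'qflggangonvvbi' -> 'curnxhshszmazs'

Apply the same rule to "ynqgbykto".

kazfcwskn

The rule is to take characters alternately from the front and the back (1st, last, 2nd, 2nd-last, ...), then shift every letter 12 places forward in the alphabet (wrapping around).
"ynqgbykto" → "yontqkgyb" → "kazfcwskn".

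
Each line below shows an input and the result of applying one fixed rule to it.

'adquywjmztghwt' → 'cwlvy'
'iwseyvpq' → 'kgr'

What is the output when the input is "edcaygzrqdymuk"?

Rule — keep one character in every 3, starting at position 1 (positions 1st, 4th, 7th, ...), then shift every letter 2 places forward in the alphabet (wrapping around).
Working it through for "edcaygzrqdymuk": intermediate "eazdu", final "gcbfw".

gcbfw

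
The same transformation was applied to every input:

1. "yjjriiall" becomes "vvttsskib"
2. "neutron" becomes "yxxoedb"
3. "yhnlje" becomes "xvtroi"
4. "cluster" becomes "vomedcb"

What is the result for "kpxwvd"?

The rule is to shift every letter 10 places forward in the alphabet (wrapping around), then sort the characters into reverse alphabetical order.
On "kpxwvd": the first step gives "uzhgfn", and the second then gives "zunhgf".

zunhgf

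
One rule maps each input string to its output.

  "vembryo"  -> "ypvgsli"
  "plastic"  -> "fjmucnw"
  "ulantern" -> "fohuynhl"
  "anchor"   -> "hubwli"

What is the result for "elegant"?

fyayhun

The rule is to shift every letter 6 places backward in the alphabet (wrapping around), then swap each adjacent pair of characters (1↔2, 3↔4, ...).
"elegant" → "yfyauhn" → "fyayhun".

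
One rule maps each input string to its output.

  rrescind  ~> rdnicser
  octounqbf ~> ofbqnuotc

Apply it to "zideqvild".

zdlivqedi

The pattern: reverse the string, then move the last character to the front.
For "zideqvild" the result is "zdlivqedi".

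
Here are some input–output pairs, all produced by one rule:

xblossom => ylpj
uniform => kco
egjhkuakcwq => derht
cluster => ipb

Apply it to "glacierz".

izbw

What's happening: keep every other character starting from the second (positions 2nd, 4th, 6th, ...), then shift every letter 3 places backward in the alphabet (wrapping around).
Starting from "glacierz": after the first operation, "lcez"; after the second, "izbw".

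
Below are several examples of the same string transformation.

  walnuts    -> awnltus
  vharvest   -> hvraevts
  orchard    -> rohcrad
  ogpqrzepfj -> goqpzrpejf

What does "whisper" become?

The transformation: swap each adjacent pair of characters (1↔2, 3↔4, ...).
Doing the same to "whisper": "hwsiepr".

hwsiepr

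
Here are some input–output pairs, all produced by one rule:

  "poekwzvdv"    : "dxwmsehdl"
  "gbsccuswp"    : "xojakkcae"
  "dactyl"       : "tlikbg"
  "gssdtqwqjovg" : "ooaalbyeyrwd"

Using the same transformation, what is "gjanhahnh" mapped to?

In each case the input is transformed by: move the last character to the front, then shift every letter 8 places forward in the alphabet (wrapping around).
On "gjanhahnh": the first step gives "hgjanhahn", and the second then gives "porivpipv".

porivpipv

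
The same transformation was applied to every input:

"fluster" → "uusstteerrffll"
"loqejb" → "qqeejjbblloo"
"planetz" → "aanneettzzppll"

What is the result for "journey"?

Each output is the input with this applied: move the first 2 characters to the end (rotate left by 2), then double every character.
Working it through for "journey": intermediate "urneyjo", final "uurrnneeyyjjoo".
(Check on "planetz": → "anetzpl" → "aanneettzzppll" ✓)

uurrnneeyyjjoo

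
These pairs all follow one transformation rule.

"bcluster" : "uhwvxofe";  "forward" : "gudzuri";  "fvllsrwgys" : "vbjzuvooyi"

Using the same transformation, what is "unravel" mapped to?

ohyduqx

The rule is to reverse the string, then shift every letter 3 places forward in the alphabet (wrapping around).
Applying both steps to "unravel": "levarnu", then "ohyduqx".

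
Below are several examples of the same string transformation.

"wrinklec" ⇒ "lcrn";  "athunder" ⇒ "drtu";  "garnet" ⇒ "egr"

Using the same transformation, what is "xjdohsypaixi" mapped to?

Each output is the input with this applied: swap the front and back halves of the string, then keep every other character starting from the second (positions 2nd, 4th, 6th, ...).
For "xjdohsypaixi", step one produces "ypaixixjdohs"; step two turns that into "piijos".

piijos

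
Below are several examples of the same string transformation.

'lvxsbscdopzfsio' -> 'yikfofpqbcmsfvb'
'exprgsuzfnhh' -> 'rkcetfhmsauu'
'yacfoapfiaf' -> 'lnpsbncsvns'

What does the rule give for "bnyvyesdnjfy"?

In each case the input is transformed by: shift every letter 13 places forward in the alphabet (wrapping around) — i.e. ROT13.
Doing the same to "bnyvyesdnjfy": "oalilrfqawsl".

oalilrfqawsl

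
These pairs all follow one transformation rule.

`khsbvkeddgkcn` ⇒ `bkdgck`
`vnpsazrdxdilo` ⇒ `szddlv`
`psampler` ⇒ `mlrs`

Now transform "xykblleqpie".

Looking at the pairs, the operation is to move the first 2 characters to the end (rotate left by 2), then keep every other character starting from the second (positions 2nd, 4th, 6th, ...).
On "xykblleqpie": the first step gives "kblleqpiexy", and the second then gives "blqix".

blqix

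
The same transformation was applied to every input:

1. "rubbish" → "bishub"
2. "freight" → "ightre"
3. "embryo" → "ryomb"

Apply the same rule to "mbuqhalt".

qhaltbu

What's happening: delete the first character, then move the first 2 characters to the end (rotate left by 2).
On "mbuqhalt": the first step gives "buqhalt", and the second then gives "qhaltbu".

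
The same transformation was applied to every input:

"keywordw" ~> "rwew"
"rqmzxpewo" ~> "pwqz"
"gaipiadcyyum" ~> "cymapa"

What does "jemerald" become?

The transformation: keep every other character starting from the second (positions 2nd, 4th, 6th, ...), then swap the front and back halves of the string.
Applying both steps to "jemerald": "eead", then "adee".

adee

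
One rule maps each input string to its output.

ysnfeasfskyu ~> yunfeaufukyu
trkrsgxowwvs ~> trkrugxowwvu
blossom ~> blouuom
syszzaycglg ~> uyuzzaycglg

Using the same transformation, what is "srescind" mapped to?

In each case the input is transformed by: replace every "s" with "u".
For "srescind" the result is "ureucind".

ureucind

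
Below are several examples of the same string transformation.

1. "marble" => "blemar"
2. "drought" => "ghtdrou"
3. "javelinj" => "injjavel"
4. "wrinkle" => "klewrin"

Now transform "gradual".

What's happening: move the last 3 characters to the front (rotate right by 3).
"gradual" → "ualgrad".

ualgrad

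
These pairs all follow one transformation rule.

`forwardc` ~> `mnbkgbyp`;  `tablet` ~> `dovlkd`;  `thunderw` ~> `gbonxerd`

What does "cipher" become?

The transformation: reverse the string, then shift every letter 10 places forward in the alphabet (wrapping around).
For "cipher", step one produces "rehpic"; step two turns that into "borzsm".
(Check on "forwardc": → "cdrawrof" → "mnbkgbyp" ✓)

borzsm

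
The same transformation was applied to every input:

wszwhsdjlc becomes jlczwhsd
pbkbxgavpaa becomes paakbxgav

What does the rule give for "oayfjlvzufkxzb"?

The pattern: delete the first 2 characters, then move the last 3 characters to the front (rotate right by 3).
On "oayfjlvzufkxzb": the first step gives "yfjlvzufkxzb", and the second then gives "xzbyfjlvzufk".

xzbyfjlvzufk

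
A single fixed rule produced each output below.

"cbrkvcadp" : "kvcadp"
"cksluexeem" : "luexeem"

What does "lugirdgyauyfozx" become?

irdgyauyfozx

The transformation: delete the first 3 characters.
On "lugirdgyauyfozx" that produces "irdgyauyfozx".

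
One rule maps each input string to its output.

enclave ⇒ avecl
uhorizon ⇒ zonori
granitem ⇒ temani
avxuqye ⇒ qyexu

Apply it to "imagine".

The pattern: delete the first 2 characters, then move the last 3 characters to the front (rotate right by 3).
Applying both steps to "imagine": "agine", then "ineag".

ineag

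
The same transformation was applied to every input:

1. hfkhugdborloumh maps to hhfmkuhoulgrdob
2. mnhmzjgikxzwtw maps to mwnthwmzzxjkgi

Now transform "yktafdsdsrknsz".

yzkstnakfrdssd

Rule — take characters alternately from the front and the back (1st, last, 2nd, 2nd-last, ...).
Applying that to "yktafdsdsrknsz" gives "yzkstnakfrdssd".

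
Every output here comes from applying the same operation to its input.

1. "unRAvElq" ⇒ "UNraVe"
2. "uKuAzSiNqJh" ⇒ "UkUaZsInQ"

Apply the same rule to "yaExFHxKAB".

The transformation: flip the case of every letter, then delete the last 2 characters.
Applying both steps to "yaExFHxKAB": "YAeXfhXkab", then "YAeXfhXk".

YAeXfhXk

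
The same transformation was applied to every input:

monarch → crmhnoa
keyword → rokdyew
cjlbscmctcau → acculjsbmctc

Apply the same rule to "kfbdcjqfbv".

In each case the input is transformed by: move the last 3 characters to the front (rotate right by 3), then swap each adjacent pair of characters (1↔2, 3↔4, ...).
Applying both steps to "kfbdcjqfbv": "fbvkfbdcjq", then "bfkvbfcdqj".
(Check on "keyword": → "ordkeyw" → "rokdyew" ✓)

bfkvbfcdqj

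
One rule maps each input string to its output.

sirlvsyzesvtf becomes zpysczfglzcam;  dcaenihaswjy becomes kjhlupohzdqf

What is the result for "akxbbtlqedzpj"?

hreiiasxlkgwq

Looking at the pairs, the operation is to shift every letter 7 places forward in the alphabet (wrapping around).
Applying that to "akxbbtlqedzpj" gives "hreiiasxlkgwq".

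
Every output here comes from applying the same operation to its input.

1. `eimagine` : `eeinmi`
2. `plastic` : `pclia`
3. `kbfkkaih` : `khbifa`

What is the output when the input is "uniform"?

The pattern: take characters alternately from the front and the back (1st, last, 2nd, 2nd-last, ...), then delete the last 2 characters.
Doing the same to "uniform": "umnri".

umnri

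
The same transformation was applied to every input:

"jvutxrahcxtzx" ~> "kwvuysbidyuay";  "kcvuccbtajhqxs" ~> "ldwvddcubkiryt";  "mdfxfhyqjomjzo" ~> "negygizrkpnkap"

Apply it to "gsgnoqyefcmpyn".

hthoprzfgdnqzo

The rule is to shift every letter 1 place forward in the alphabet (wrapping around).
For "gsgnoqyefcmpyn" the result is "hthoprzfgdnqzo".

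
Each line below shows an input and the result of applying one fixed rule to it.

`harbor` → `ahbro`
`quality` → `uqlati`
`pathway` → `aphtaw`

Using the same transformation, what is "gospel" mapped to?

Each output is the input with this applied: delete the last character, then swap each adjacent pair of characters (1↔2, 3↔4, ...).
For "gospel", step one produces "gospe"; step two turns that into "ogpse".

ogpse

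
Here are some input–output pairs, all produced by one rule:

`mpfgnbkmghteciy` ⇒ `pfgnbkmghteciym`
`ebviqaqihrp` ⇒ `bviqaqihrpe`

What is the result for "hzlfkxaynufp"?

The transformation: move the first character to the end.
For "hzlfkxaynufp" the result is "zlfkxaynufph".

zlfkxaynufph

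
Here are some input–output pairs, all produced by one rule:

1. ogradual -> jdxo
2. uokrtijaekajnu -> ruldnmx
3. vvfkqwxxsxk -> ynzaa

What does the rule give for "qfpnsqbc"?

iqtf

In each case the input is transformed by: shift every letter 3 places forward in the alphabet (wrapping around), then keep every other character starting from the second (positions 2nd, 4th, 6th, ...).
Applying both steps to "qfpnsqbc": "tisqvtef", then "iqtf".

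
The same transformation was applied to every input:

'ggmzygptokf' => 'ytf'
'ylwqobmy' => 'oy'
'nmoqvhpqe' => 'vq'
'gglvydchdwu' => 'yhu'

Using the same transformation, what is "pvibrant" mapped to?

rt

Rule — keep one character in every 3, starting at position 2 (positions 2nd, 5th, 8th, ...), then delete the first character.
Starting from "pvibrant": after the first operation, "vrt"; after the second, "rt".
(Check on "ggmzygptokf": → "gytf" → "ytf" ✓)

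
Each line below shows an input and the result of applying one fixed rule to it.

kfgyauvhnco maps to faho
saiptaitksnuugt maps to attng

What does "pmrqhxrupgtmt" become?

What's happening: keep one character in every 3, starting at position 2 (positions 2nd, 5th, 8th, ...).
So "pmrqhxrupgtmt" becomes "mhut".

mhut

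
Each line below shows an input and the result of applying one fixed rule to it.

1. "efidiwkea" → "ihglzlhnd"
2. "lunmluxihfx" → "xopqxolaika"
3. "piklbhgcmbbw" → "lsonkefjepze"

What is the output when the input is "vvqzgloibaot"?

yyctojlrdewr

The transformation: swap each adjacent pair of characters (1↔2, 3↔4, ...), then shift every letter 3 places forward in the alphabet (wrapping around).
"vvqzgloibaot" → "vvzqlgioabto" → "yyctojlrdewr".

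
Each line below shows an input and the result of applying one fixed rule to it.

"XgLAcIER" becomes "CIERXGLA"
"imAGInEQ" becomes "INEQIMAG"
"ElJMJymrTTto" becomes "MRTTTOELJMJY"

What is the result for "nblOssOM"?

Each output is the input with this applied: swap the front and back halves of the string, then convert every letter to uppercase.
"nblOssOM" → "SSOMNBLO".

SSOMNBLO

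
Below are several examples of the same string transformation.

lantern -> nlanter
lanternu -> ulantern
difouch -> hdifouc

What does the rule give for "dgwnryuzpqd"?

ddgwnryuzpq

What's happening: move the last character to the front.
Applying that to "dgwnryuzpqd" gives "ddgwnryuzpq".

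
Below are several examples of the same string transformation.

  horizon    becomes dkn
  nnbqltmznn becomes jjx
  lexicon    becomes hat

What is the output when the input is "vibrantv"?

rex

The rule is to shift every letter 4 places backward in the alphabet (wrapping around), then keep only the first 3 characters.
On "vibrantv": the first step gives "rexnwjpr", and the second then gives "rex".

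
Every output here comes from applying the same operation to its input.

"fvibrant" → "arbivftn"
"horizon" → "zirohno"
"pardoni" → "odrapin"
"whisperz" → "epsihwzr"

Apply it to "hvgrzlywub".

wylzrgvhbu

Each output is the input with this applied: move the last 2 characters to the front (rotate right by 2), then reverse the string.
"hvgrzlywub" → "ubhvgrzlyw" → "wylzrgvhbu".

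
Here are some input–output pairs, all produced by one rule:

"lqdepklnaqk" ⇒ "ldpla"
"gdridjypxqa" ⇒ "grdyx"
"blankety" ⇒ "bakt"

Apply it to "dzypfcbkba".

In each case the input is transformed by: move the last character to the front, then keep every other character starting from the second (positions 2nd, 4th, 6th, ...).
"dzypfcbkba" → "dyfbb".

dyfbb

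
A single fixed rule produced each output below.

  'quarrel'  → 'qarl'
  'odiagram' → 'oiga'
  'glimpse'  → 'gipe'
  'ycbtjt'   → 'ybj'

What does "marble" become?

mrl

Looking at the pairs, the operation is to keep every other character starting from the first (positions 1st, 3rd, 5th, ...).
Applying that to "marble" gives "mrl".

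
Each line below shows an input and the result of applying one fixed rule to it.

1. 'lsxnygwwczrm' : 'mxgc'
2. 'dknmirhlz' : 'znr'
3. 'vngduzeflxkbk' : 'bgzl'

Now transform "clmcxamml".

Each output is the input with this applied: keep one character in every 3, starting at position 3 (positions 3rd, 6th, 9th, ...), then move the last character to the front.
Applying both steps to "clmcxamml": "mal", then "lma".

lma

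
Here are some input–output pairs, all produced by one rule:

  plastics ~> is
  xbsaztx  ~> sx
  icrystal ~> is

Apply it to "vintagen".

gn

Each output is the input with this applied: sort the characters into alphabetical order, then keep one character in every 3, starting at position 3 (positions 3rd, 6th, 9th, ...).
For "vintagen" the result is "gn".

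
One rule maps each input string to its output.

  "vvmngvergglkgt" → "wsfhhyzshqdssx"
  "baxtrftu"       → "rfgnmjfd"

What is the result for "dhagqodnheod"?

qapptmscapzt

The transformation: move the last 3 characters to the front (rotate right by 3), then shift every letter 12 places forward in the alphabet (wrapping around).
"dhagqodnheod" → "eoddhagqodnh" → "qapptmscapzt".
(Check on "baxtrftu": → "ftubaxtr" → "rfgnmjfd" ✓)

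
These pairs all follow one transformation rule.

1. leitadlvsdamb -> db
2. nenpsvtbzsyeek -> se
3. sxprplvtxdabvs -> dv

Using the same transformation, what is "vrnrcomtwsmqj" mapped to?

sj

Each output is the input with this applied: keep one character in every 3, starting at position 1 (positions 1st, 4th, 7th, ...), then delete the first 3 characters.
Working it through for "vrnrcomtwsmqj": intermediate "vrmsj", final "sj".
(Check on "nenpsvtbzsyeek": → "nptse" → "se" ✓)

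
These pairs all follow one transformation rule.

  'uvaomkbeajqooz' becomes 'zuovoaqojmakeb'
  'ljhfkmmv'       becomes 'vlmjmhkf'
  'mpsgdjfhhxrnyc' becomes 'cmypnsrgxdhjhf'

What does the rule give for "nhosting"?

gnnhiots

Each output is the input with this applied: reverse the string, then take characters alternately from the front and the back (1st, last, 2nd, 2nd-last, ...).
On "nhosting": the first step gives "gnitsohn", and the second then gives "gnnhiots".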